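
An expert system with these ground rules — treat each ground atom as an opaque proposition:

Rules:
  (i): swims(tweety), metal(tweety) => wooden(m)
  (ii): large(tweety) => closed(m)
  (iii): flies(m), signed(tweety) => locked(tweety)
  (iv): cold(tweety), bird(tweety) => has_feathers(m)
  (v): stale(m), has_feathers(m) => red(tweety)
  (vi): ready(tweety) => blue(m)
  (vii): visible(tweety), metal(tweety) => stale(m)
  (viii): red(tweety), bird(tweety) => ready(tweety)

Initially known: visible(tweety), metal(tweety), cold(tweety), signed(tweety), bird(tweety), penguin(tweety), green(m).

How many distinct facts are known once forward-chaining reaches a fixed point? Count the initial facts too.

Round 1: (iv) [cold(tweety), bird(tweety) => has_feathers(m)]; (vii) [visible(tweety), metal(tweety) => stale(m)]. New: has_feathers(m), stale(m).
Round 2: (v) [stale(m), has_feathers(m) => red(tweety)]. New: red(tweety).
Round 3: (viii) [red(tweety), bird(tweety) => ready(tweety)]. New: ready(tweety).
Round 4: (vi) [ready(tweety) => blue(m)]. New: blue(m).
Closure: {bird(tweety), blue(m), cold(tweety), green(m), has_feathers(m), metal(tweety), penguin(tweety), ready(tweety), red(tweety), signed(tweety), stale(m), visible(tweety)} — 12 facts.

12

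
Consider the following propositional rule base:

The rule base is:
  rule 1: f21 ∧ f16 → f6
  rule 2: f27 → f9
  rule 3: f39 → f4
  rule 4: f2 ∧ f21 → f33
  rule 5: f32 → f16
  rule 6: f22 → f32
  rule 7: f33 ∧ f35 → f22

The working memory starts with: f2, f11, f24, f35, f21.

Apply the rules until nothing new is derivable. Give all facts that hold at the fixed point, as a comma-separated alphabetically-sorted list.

Round 1 — rule 4, derive f33.
Round 2 — rule 7, derive f22.
Round 3 — rule 6, derive f32.
Round 4 — rule 5, derive f16.
Round 5 — rule 1, derive f6.

f11, f16, f2, f21, f22, f24, f32, f33, f35, f6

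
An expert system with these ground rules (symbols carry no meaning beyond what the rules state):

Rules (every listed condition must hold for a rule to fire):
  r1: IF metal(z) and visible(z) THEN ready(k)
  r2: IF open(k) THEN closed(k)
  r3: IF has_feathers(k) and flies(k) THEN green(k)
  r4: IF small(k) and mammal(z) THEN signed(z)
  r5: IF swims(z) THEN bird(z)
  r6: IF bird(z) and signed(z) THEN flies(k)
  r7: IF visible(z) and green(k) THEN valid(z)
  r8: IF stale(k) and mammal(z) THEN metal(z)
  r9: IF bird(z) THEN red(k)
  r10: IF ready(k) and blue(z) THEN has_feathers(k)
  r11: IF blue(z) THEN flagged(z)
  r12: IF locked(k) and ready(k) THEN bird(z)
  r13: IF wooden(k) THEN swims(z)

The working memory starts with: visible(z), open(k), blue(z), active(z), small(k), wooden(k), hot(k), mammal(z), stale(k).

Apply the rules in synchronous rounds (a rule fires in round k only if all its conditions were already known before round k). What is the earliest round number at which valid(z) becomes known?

5

Round 1: r2 [IF open(k) THEN closed(k)]; r4 [IF small(k) and mammal(z) THEN signed(z)]; r8 [IF stale(k) and mammal(z) THEN metal(z)]; r11 [IF blue(z) THEN flagged(z)]; r13 [IF wooden(k) THEN swims(z)]. Adds closed(k), signed(z), metal(z), flagged(z), swims(z).
Round 2: r1 [IF metal(z) and visible(z) THEN ready(k)]; r5 [IF swims(z) THEN bird(z)]. Adds ready(k), bird(z).
Round 3: r6 [IF bird(z) and signed(z) THEN flies(k)]; r9 [IF bird(z) THEN red(k)]; r10 [IF ready(k) and blue(z) THEN has_feathers(k)]. Adds flies(k), red(k), has_feathers(k).
Round 4: r3 [IF has_feathers(k) and flies(k) THEN green(k)]. Adds green(k).
Round 5: r7 [IF visible(z) and green(k) THEN valid(z)]. Adds valid(z).
valid(z) first appears in round 5.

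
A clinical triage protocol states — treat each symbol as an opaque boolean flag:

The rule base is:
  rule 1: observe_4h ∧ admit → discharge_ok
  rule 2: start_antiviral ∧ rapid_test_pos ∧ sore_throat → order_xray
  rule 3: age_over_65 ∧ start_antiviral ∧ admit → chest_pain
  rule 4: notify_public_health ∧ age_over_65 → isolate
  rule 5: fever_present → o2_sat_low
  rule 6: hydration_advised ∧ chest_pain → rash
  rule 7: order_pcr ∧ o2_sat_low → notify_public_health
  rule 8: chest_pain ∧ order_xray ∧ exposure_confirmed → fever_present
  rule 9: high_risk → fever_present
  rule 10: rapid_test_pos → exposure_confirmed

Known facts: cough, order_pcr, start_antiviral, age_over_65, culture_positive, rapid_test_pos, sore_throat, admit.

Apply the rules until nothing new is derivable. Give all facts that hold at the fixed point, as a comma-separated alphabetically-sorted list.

Round 1 fires rule 2, rule 3, rule 10, giving order_xray, chest_pain, exposure_confirmed.
Round 2 fires rule 8, giving fever_present.
Round 3 fires rule 5, giving o2_sat_low.
Round 4 fires rule 7, giving notify_public_health.
Round 5 fires rule 4, giving isolate.

admit, age_over_65, chest_pain, cough, culture_positive, exposure_confirmed, fever_present, isolate, notify_public_health, o2_sat_low, order_pcr, order_xray, rapid_test_pos, sore_throat, start_antiviral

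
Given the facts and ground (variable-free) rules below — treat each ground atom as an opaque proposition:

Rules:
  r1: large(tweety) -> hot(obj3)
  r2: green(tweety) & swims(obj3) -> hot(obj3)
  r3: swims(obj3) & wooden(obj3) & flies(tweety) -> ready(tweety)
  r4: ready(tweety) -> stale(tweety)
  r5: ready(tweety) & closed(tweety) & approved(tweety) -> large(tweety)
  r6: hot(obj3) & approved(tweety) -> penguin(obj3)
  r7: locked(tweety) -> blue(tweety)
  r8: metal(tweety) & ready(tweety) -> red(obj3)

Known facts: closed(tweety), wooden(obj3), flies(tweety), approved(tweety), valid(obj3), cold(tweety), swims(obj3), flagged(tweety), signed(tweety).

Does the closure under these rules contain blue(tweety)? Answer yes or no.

Round 1: r3 [swims(obj3) & wooden(obj3) & flies(tweety) -> ready(tweety)]. New: ready(tweety).
Round 2: r4 [ready(tweety) -> stale(tweety)]; r5 [ready(tweety) & closed(tweety) & approved(tweety) -> large(tweety)]. New: stale(tweety), large(tweety).
Round 3: r1 [large(tweety) -> hot(obj3)]. New: hot(obj3).
Round 4: r6 [hot(obj3) & approved(tweety) -> penguin(obj3)]. New: penguin(obj3).
Fixed point reached. blue(tweety) is concluded only by r7; r7 needs locked(tweety) (never derived).

no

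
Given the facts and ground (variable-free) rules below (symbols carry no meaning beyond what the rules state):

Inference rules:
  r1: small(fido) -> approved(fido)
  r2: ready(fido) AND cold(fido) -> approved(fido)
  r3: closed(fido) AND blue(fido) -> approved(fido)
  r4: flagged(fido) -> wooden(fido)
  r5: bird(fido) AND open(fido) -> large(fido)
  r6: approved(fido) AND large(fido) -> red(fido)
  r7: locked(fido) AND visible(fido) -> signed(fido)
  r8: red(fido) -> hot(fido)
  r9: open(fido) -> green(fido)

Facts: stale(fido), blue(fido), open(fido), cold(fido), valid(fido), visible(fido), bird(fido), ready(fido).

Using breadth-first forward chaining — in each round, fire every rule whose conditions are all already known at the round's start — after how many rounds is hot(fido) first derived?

3

Round 1 — r2, r5, r9, derive approved(fido), large(fido), green(fido).
Round 2 — r6, derive red(fido).
Round 3 — r8, derive hot(fido).
hot(fido) first appears in round 3.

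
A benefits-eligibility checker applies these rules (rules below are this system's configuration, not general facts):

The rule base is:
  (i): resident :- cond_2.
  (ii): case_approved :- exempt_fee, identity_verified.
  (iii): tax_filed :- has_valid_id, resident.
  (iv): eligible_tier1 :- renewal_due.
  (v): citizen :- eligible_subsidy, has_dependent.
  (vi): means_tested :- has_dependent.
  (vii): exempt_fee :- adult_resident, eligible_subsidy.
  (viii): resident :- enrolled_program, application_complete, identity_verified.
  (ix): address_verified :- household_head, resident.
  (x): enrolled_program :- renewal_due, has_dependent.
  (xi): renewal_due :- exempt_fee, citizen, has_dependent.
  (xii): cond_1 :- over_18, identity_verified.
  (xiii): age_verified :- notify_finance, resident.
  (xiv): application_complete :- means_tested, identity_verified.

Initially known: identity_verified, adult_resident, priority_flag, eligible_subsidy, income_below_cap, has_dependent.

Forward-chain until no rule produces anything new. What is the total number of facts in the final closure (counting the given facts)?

[1] (v) [citizen :- eligible_subsidy, has_dependent.]; (vi) [means_tested :- has_dependent.]; (vii) [exempt_fee :- adult_resident, eligible_subsidy.]. ⇒ new: citizen, means_tested, exempt_fee.
[2] (ii) [case_approved :- exempt_fee, identity_verified.]; (xi) [renewal_due :- exempt_fee, citizen, has_dependent.]; (xiv) [application_complete :- means_tested, identity_verified.]. ⇒ new: case_approved, renewal_due, application_complete.
[3] (iv) [eligible_tier1 :- renewal_due.]; (x) [enrolled_program :- renewal_due, has_dependent.]. ⇒ new: eligible_tier1, enrolled_program.
[4] (viii) [resident :- enrolled_program, application_complete, identity_verified.]. ⇒ new: resident.
Closure: {adult_resident, application_complete, case_approved, citizen, eligible_subsidy, eligible_tier1, enrolled_program, exempt_fee, has_dependent, identity_verified, income_below_cap, means_tested, priority_flag, renewal_due, resident} — 15 facts.

15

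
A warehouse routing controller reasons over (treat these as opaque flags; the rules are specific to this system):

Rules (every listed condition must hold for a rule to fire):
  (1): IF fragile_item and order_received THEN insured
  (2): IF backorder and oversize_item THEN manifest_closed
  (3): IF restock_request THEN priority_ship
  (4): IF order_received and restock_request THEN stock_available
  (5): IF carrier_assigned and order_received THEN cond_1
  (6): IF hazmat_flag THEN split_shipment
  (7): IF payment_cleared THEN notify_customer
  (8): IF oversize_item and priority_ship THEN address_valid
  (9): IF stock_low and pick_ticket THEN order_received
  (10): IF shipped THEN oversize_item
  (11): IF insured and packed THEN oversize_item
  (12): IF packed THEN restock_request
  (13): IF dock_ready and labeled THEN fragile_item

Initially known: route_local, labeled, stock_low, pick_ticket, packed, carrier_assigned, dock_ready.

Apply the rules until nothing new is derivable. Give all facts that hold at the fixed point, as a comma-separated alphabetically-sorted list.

Round 1 — (9), (12), (13), derive order_received, restock_request, fragile_item.
Round 2 — (1), (3), (4), (5), derive insured, priority_ship, stock_available, cond_1.
Round 3 — (11), derive oversize_item.
Round 4 — (8), derive address_valid.

address_valid, carrier_assigned, cond_1, dock_ready, fragile_item, insured, labeled, order_received, oversize_item, packed, pick_ticket, priority_ship, restock_request, route_local, stock_available, stock_low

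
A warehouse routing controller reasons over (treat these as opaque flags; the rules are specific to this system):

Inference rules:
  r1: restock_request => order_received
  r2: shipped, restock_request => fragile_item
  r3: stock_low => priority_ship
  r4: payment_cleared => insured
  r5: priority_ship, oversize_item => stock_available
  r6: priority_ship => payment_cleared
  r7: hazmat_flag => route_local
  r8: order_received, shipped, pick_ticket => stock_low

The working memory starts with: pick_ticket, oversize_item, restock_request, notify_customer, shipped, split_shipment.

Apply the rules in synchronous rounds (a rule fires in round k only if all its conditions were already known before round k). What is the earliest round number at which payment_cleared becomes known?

Round 1: r1 [restock_request => order_received]; r2 [shipped, restock_request => fragile_item]. Adds order_received, fragile_item.
Round 2: r8 [order_received, shipped, pick_ticket => stock_low]. Adds stock_low.
Round 3: r3 [stock_low => priority_ship]. Adds priority_ship.
Round 4: r5 [priority_ship, oversize_item => stock_available]; r6 [priority_ship => payment_cleared]. Adds stock_available, payment_cleared.
payment_cleared first appears in round 4.

4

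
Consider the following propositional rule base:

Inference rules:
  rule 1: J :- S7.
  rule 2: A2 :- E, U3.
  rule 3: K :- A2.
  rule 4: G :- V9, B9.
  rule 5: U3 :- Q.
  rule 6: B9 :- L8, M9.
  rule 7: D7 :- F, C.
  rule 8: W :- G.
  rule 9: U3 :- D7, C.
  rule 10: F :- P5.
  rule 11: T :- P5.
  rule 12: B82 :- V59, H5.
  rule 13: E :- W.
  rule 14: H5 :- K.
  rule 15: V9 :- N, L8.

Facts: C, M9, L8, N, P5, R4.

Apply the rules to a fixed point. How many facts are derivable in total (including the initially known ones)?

Round 1 — rule 6, rule 10, rule 11, rule 15, derive B9, F, T, V9.
Round 2 — rule 4, rule 7, derive G, D7.
Round 3 — rule 8, rule 9, derive W, U3.
Round 4 — rule 13, derive E.
Round 5 — rule 2, derive A2.
Round 6 — rule 3, derive K.
Round 7 — rule 14, derive H5.
Closure: {A2, B9, C, D7, E, F, G, H5, K, L8, M9, N, P5, R4, T, U3, V9, W} — 18 facts.

18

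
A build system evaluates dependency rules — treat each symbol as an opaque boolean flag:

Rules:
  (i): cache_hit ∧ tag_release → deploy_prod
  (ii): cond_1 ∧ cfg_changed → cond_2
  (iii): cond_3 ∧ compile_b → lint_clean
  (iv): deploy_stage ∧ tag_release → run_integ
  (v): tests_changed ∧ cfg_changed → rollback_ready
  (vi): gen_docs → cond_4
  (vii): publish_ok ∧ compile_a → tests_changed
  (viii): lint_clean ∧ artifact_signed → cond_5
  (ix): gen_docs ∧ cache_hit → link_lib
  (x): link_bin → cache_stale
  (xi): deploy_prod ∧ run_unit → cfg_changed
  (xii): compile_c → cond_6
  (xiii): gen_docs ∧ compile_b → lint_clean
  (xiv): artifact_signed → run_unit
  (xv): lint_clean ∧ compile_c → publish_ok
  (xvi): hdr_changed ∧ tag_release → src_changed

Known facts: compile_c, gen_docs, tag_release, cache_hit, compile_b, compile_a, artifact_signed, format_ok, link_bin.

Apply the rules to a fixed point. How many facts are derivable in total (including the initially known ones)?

21

Round 1 — (i), (vi), (ix), (x), (xii), (xiii), (xiv), derive deploy_prod, cond_4, link_lib, cache_stale, cond_6, lint_clean, run_unit.
Round 2 — (viii), (xi), (xv), derive cond_5, cfg_changed, publish_ok.
Round 3 — (vii), derive tests_changed.
Round 4 — (v), derive rollback_ready.
Closure: {artifact_signed, cache_hit, cache_stale, cfg_changed, compile_a, compile_b, compile_c, cond_4, cond_5, cond_6, deploy_prod, format_ok, gen_docs, link_bin, link_lib, lint_clean, publish_ok, rollback_ready, run_unit, tag_release, tests_changed} — 21 facts.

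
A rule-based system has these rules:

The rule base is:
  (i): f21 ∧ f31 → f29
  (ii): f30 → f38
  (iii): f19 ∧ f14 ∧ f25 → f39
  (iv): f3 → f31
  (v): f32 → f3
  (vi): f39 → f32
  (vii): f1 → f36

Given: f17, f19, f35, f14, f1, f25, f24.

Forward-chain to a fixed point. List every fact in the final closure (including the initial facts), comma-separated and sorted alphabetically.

Round 1 fires (iii), (vii), giving f39, f36.
Round 2 fires (vi), giving f32.
Round 3 fires (v), giving f3.
Round 4 fires (iv), giving f31.

f1, f14, f17, f19, f24, f25, f3, f31, f32, f35, f36, f39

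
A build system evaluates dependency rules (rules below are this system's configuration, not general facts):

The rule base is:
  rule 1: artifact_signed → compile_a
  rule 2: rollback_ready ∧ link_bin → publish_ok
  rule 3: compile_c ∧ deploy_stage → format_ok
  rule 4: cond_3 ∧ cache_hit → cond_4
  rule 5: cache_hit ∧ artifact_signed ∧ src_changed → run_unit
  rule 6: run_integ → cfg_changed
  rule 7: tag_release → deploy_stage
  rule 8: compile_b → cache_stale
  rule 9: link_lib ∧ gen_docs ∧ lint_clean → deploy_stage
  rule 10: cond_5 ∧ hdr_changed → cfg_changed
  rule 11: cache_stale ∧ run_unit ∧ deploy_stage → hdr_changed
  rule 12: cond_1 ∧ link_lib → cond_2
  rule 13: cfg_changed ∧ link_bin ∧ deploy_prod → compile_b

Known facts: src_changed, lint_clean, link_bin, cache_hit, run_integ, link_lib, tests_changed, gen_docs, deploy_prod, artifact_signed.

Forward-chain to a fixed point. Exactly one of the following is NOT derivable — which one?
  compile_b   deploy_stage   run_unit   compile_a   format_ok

format_ok

Round 1: rule 1 [artifact_signed → compile_a]; rule 5 [cache_hit ∧ artifact_signed ∧ src_changed → run_unit]; rule 6 [run_integ → cfg_changed]; rule 9 [link_lib ∧ gen_docs ∧ lint_clean → deploy_stage]. Adds compile_a, run_unit, cfg_changed, deploy_stage.
Round 2: rule 13 [cfg_changed ∧ link_bin ∧ deploy_prod → compile_b]. Adds compile_b.
Round 3: rule 8 [compile_b → cache_stale]. Adds cache_stale.
Round 4: rule 11 [cache_stale ∧ run_unit ∧ deploy_stage → hdr_changed]. Adds hdr_changed.
Derived: deploy_stage (round 1), run_unit (round 1), compile_a (round 1), compile_b (round 2). format_ok never appears in any round.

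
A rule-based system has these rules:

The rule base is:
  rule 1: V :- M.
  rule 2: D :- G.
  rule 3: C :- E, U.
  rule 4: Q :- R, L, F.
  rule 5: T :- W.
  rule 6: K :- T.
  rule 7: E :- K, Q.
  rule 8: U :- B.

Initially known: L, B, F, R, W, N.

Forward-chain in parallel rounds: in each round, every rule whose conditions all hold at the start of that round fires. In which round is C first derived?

4

Round 1 — rule 4, rule 5, rule 8, derive Q, T, U.
Round 2 — rule 6, derive K.
Round 3 — rule 7, derive E.
Round 4 — rule 3, derive C.
C first appears in round 4.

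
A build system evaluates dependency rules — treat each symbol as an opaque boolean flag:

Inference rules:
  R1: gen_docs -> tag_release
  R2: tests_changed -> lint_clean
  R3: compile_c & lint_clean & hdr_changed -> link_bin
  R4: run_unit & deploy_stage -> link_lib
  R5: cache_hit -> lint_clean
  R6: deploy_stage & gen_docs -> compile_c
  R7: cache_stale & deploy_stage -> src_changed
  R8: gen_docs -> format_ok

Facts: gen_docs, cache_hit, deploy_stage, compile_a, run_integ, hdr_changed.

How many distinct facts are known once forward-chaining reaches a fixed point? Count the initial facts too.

Round 1: R1 [gen_docs -> tag_release]; R5 [cache_hit -> lint_clean]; R6 [deploy_stage & gen_docs -> compile_c]; R8 [gen_docs -> format_ok]. Adds tag_release, lint_clean, compile_c, format_ok.
Round 2: R3 [compile_c & lint_clean & hdr_changed -> link_bin]. Adds link_bin.
Closure: {cache_hit, compile_a, compile_c, deploy_stage, format_ok, gen_docs, hdr_changed, link_bin, lint_clean, run_integ, tag_release} — 11 facts.

11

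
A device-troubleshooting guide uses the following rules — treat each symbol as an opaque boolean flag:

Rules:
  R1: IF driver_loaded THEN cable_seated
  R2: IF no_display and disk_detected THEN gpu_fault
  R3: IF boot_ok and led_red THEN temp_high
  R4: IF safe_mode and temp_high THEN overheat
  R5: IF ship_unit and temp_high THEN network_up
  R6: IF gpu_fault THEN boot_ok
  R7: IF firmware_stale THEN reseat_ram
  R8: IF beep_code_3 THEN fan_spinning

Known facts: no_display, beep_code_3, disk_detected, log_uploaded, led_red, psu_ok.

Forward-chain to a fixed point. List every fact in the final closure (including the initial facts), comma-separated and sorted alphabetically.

[1] R2 [IF no_display and disk_detected THEN gpu_fault]; R8 [IF beep_code_3 THEN fan_spinning]. ⇒ new: gpu_fault, fan_spinning.
[2] R6 [IF gpu_fault THEN boot_ok]. ⇒ new: boot_ok.
[3] R3 [IF boot_ok and led_red THEN temp_high]. ⇒ new: temp_high.

beep_code_3, boot_ok, disk_detected, fan_spinning, gpu_fault, led_red, log_uploaded, no_display, psu_ok, temp_high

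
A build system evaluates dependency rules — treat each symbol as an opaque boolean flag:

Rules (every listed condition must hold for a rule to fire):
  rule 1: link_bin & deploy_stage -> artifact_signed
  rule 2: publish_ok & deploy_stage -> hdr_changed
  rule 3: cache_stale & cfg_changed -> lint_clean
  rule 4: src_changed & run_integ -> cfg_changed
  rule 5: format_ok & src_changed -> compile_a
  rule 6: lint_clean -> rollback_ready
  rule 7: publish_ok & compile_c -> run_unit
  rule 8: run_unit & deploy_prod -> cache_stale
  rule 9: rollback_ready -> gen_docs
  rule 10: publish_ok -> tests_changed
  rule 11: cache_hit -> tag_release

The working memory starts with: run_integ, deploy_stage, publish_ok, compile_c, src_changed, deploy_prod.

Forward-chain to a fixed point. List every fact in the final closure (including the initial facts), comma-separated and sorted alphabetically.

Round 1: rule 2 [publish_ok & deploy_stage -> hdr_changed]; rule 4 [src_changed & run_integ -> cfg_changed]; rule 7 [publish_ok & compile_c -> run_unit]; rule 10 [publish_ok -> tests_changed]. New: hdr_changed, cfg_changed, run_unit, tests_changed.
Round 2: rule 8 [run_unit & deploy_prod -> cache_stale]. New: cache_stale.
Round 3: rule 3 [cache_stale & cfg_changed -> lint_clean]. New: lint_clean.
Round 4: rule 6 [lint_clean -> rollback_ready]. New: rollback_ready.
Round 5: rule 9 [rollback_ready -> gen_docs]. New: gen_docs.

cache_stale, cfg_changed, compile_c, deploy_prod, deploy_stage, gen_docs, hdr_changed, lint_clean, publish_ok, rollback_ready, run_integ, run_unit, src_changed, tests_changed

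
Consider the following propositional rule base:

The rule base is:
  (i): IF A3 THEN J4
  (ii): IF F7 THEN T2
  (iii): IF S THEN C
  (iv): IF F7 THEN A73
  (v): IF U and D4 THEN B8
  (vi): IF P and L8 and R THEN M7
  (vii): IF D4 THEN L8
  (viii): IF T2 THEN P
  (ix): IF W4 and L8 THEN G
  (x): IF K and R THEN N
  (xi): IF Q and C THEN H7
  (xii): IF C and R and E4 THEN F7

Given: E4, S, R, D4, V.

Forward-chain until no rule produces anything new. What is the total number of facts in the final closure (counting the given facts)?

12

Round 1 fires (iii), (vii), giving C, L8.
Round 2 fires (xii), giving F7.
Round 3 fires (ii), (iv), giving T2, A73.
Round 4 fires (viii), giving P.
Round 5 fires (vi), giving M7.
Closure: {A73, C, D4, E4, F7, L8, M7, P, R, S, T2, V} — 12 facts.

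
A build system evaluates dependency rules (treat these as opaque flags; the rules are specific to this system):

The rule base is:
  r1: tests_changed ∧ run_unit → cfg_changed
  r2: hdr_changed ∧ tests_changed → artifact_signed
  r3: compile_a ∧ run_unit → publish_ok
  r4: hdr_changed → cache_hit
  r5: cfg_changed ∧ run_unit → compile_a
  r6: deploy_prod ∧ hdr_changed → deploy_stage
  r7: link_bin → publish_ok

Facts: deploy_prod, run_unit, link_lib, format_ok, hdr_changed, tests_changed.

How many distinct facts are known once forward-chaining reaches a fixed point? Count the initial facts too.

12

Round 1 fires r1, r2, r4, r6, giving cfg_changed, artifact_signed, cache_hit, deploy_stage.
Round 2 fires r5, giving compile_a.
Round 3 fires r3, giving publish_ok.
Closure: {artifact_signed, cache_hit, cfg_changed, compile_a, deploy_prod, deploy_stage, format_ok, hdr_changed, link_lib, publish_ok, run_unit, tests_changed} — 12 facts.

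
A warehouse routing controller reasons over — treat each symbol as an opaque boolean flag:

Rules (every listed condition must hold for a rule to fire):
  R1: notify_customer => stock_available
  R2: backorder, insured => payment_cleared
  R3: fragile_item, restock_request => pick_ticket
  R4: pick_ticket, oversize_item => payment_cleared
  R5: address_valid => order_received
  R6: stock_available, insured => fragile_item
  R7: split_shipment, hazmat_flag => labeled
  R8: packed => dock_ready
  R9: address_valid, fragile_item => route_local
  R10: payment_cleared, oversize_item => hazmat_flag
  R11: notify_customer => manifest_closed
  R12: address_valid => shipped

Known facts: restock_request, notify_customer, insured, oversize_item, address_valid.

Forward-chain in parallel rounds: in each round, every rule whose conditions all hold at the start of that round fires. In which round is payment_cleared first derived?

4

Round 1 fires R1, R5, R11, R12, giving stock_available, order_received, manifest_closed, shipped.
Round 2 fires R6, giving fragile_item.
Round 3 fires R3, R9, giving pick_ticket, route_local.
Round 4 fires R4, giving payment_cleared.
payment_cleared first appears in round 4.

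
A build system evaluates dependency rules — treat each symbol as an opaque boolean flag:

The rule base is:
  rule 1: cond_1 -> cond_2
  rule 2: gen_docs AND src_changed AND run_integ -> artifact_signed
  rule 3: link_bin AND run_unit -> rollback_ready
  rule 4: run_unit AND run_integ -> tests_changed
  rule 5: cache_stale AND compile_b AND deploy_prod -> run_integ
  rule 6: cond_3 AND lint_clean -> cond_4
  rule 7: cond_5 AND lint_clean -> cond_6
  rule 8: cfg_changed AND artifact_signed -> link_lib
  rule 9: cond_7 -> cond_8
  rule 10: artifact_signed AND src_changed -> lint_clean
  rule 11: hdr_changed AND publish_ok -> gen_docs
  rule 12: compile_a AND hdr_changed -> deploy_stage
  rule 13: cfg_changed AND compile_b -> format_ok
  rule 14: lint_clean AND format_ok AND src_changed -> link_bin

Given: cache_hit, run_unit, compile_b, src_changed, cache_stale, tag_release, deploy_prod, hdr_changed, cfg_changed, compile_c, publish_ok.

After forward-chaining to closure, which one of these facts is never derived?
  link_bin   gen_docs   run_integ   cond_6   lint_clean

Round 1 fires rule 5, rule 11, rule 13, giving run_integ, gen_docs, format_ok.
Round 2 fires rule 2, rule 4, giving artifact_signed, tests_changed.
Round 3 fires rule 8, rule 10, giving link_lib, lint_clean.
Round 4 fires rule 14, giving link_bin.
Round 5 fires rule 3, giving rollback_ready.
Derived: gen_docs (round 1), run_integ (round 1), link_bin (round 4), lint_clean (round 3). cond_6 never appears in any round.

cond_6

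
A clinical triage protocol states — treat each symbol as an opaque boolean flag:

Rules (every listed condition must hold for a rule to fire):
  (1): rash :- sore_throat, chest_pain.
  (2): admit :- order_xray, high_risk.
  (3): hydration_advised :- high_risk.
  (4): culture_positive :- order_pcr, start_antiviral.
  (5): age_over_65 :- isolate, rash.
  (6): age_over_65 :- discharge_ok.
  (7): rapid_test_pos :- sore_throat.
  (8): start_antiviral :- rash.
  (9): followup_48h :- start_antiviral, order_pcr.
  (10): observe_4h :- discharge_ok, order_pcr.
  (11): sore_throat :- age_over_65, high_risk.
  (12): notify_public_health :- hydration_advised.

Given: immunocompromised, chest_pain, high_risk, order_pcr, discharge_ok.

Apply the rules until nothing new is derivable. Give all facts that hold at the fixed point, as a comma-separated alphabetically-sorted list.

[1] (3) [hydration_advised :- high_risk.]; (6) [age_over_65 :- discharge_ok.]; (10) [observe_4h :- discharge_ok, order_pcr.]. ⇒ new: hydration_advised, age_over_65, observe_4h.
[2] (11) [sore_throat :- age_over_65, high_risk.]; (12) [notify_public_health :- hydration_advised.]. ⇒ new: sore_throat, notify_public_health.
[3] (1) [rash :- sore_throat, chest_pain.]; (7) [rapid_test_pos :- sore_throat.]. ⇒ new: rash, rapid_test_pos.
[4] (8) [start_antiviral :- rash.]. ⇒ new: start_antiviral.
[5] (4) [culture_positive :- order_pcr, start_antiviral.]; (9) [followup_48h :- start_antiviral, order_pcr.]. ⇒ new: culture_positive, followup_48h.

age_over_65, chest_pain, culture_positive, discharge_ok, followup_48h, high_risk, hydration_advised, immunocompromised, notify_public_health, observe_4h, order_pcr, rapid_test_pos, rash, sore_throat, start_antiviral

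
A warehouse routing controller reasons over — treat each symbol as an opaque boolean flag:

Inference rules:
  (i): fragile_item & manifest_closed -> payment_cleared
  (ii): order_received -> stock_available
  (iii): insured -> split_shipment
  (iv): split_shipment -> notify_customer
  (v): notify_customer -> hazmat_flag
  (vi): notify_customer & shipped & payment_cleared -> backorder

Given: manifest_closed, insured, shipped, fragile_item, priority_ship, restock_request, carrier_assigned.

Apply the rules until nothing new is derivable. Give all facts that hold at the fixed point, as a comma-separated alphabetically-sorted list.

backorder, carrier_assigned, fragile_item, hazmat_flag, insured, manifest_closed, notify_customer, payment_cleared, priority_ship, restock_request, shipped, split_shipment

Round 1: (i) [fragile_item & manifest_closed -> payment_cleared]; (iii) [insured -> split_shipment]. New: payment_cleared, split_shipment.
Round 2: (iv) [split_shipment -> notify_customer]. New: notify_customer.
Round 3: (v) [notify_customer -> hazmat_flag]; (vi) [notify_customer & shipped & payment_cleared -> backorder]. New: hazmat_flag, backorder.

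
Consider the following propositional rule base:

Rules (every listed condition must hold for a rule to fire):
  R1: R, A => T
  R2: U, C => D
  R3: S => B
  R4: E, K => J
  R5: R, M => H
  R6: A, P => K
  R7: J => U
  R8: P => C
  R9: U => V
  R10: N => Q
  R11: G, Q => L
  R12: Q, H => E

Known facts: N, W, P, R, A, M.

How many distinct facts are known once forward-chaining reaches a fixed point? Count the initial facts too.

16

Round 1: R1 [R, A => T]; R5 [R, M => H]; R6 [A, P => K]; R8 [P => C]; R10 [N => Q]. Adds T, H, K, C, Q.
Round 2: R12 [Q, H => E]. Adds E.
Round 3: R4 [E, K => J]. Adds J.
Round 4: R7 [J => U]. Adds U.
Round 5: R2 [U, C => D]; R9 [U => V]. Adds D, V.
Closure: {A, C, D, E, H, J, K, M, N, P, Q, R, T, U, V, W} — 16 facts.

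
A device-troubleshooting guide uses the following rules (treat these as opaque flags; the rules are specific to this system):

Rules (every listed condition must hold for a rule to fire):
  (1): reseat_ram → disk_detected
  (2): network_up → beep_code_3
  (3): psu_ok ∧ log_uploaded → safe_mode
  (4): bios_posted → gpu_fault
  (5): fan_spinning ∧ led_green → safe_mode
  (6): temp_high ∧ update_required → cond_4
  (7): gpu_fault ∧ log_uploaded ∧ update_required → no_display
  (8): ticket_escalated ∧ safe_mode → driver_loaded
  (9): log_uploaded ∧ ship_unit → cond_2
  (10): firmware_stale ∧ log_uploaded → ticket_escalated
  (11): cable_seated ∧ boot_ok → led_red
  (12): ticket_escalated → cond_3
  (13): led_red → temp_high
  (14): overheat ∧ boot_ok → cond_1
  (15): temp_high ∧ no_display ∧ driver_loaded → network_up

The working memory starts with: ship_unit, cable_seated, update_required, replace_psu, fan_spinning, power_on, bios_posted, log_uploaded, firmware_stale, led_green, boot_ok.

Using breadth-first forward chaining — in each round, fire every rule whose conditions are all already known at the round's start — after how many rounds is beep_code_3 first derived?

4

[1] (4) [bios_posted → gpu_fault]; (5) [fan_spinning ∧ led_green → safe_mode]; (9) [log_uploaded ∧ ship_unit → cond_2]; (10) [firmware_stale ∧ log_uploaded → ticket_escalated]; (11) [cable_seated ∧ boot_ok → led_red]. ⇒ new: gpu_fault, safe_mode, cond_2, ticket_escalated, led_red.
[2] (7) [gpu_fault ∧ log_uploaded ∧ update_required → no_display]; (8) [ticket_escalated ∧ safe_mode → driver_loaded]; (12) [ticket_escalated → cond_3]; (13) [led_red → temp_high]. ⇒ new: no_display, driver_loaded, cond_3, temp_high.
[3] (6) [temp_high ∧ update_required → cond_4]; (15) [temp_high ∧ no_display ∧ driver_loaded → network_up]. ⇒ new: cond_4, network_up.
[4] (2) [network_up → beep_code_3]. ⇒ new: beep_code_3.
beep_code_3 first appears in round 4.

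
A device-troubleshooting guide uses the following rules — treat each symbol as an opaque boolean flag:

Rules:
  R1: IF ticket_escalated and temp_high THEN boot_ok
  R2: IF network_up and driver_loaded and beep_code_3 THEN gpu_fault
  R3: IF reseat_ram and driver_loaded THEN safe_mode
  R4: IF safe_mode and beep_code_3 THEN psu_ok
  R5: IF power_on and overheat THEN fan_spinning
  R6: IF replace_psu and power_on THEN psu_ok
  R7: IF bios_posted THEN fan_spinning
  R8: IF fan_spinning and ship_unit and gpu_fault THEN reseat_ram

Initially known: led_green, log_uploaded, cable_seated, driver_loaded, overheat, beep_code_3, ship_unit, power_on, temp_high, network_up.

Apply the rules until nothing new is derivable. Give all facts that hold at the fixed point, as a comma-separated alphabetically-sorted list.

beep_code_3, cable_seated, driver_loaded, fan_spinning, gpu_fault, led_green, log_uploaded, network_up, overheat, power_on, psu_ok, reseat_ram, safe_mode, ship_unit, temp_high

Round 1: R2 [IF network_up and driver_loaded and beep_code_3 THEN gpu_fault]; R5 [IF power_on and overheat THEN fan_spinning]. New: gpu_fault, fan_spinning.
Round 2: R8 [IF fan_spinning and ship_unit and gpu_fault THEN reseat_ram]. New: reseat_ram.
Round 3: R3 [IF reseat_ram and driver_loaded THEN safe_mode]. New: safe_mode.
Round 4: R4 [IF safe_mode and beep_code_3 THEN psu_ok]. New: psu_ok.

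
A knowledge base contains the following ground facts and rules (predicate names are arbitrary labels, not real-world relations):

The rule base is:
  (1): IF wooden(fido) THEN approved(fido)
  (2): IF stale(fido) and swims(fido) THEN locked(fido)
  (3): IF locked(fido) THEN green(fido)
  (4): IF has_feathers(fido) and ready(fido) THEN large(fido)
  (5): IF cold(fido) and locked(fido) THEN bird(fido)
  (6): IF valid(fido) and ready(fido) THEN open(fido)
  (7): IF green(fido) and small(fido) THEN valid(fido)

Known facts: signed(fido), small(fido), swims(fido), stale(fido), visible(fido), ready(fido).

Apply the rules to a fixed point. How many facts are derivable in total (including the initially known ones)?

[1] (2) [IF stale(fido) and swims(fido) THEN locked(fido)]. ⇒ new: locked(fido).
[2] (3) [IF locked(fido) THEN green(fido)]. ⇒ new: green(fido).
[3] (7) [IF green(fido) and small(fido) THEN valid(fido)]. ⇒ new: valid(fido).
[4] (6) [IF valid(fido) and ready(fido) THEN open(fido)]. ⇒ new: open(fido).
Closure: {green(fido), locked(fido), open(fido), ready(fido), signed(fido), small(fido), stale(fido), swims(fido), valid(fido), visible(fido)} — 10 facts.

10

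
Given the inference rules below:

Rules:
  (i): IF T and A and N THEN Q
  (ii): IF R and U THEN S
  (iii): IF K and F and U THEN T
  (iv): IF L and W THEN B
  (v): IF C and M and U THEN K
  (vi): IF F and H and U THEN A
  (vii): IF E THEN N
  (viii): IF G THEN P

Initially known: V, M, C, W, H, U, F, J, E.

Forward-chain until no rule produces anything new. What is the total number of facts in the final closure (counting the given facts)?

14

[1] (v) [IF C and M and U THEN K]; (vi) [IF F and H and U THEN A]; (vii) [IF E THEN N]. ⇒ new: K, A, N.
[2] (iii) [IF K and F and U THEN T]. ⇒ new: T.
[3] (i) [IF T and A and N THEN Q]. ⇒ new: Q.
Closure: {A, C, E, F, H, J, K, M, N, Q, T, U, V, W} — 14 facts.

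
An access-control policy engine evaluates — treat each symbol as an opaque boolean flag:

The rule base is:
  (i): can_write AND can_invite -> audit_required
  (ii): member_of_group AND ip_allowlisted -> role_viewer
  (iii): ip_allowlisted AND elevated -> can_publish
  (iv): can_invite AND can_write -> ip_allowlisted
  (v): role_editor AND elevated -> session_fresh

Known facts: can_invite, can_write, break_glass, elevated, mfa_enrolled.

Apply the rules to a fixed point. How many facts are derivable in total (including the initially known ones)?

Round 1 — (i), (iv), derive audit_required, ip_allowlisted.
Round 2 — (iii), derive can_publish.
Closure: {audit_required, break_glass, can_invite, can_publish, can_write, elevated, ip_allowlisted, mfa_enrolled} — 8 facts.

8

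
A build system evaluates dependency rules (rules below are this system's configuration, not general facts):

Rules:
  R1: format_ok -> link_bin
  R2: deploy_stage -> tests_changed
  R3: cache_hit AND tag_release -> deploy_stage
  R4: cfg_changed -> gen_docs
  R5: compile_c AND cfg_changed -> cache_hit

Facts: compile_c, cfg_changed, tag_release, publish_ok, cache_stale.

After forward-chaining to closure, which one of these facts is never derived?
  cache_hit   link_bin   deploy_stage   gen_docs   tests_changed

Round 1: R4 [cfg_changed -> gen_docs]; R5 [compile_c AND cfg_changed -> cache_hit]. New: gen_docs, cache_hit.
Round 2: R3 [cache_hit AND tag_release -> deploy_stage]. New: deploy_stage.
Round 3: R2 [deploy_stage -> tests_changed]. New: tests_changed.
Derived: tests_changed (round 3), cache_hit (round 1), gen_docs (round 1), deploy_stage (round 2). link_bin never appears in any round.

link_bin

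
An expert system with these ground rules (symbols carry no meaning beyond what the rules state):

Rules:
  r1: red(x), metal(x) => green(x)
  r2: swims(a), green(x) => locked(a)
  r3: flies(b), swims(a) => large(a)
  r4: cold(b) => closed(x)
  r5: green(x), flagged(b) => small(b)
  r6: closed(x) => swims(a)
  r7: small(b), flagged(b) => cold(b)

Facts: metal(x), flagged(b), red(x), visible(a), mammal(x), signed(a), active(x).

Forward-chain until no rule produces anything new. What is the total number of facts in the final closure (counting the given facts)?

[1] r1 [red(x), metal(x) => green(x)]. ⇒ new: green(x).
[2] r5 [green(x), flagged(b) => small(b)]. ⇒ new: small(b).
[3] r7 [small(b), flagged(b) => cold(b)]. ⇒ new: cold(b).
[4] r4 [cold(b) => closed(x)]. ⇒ new: closed(x).
[5] r6 [closed(x) => swims(a)]. ⇒ new: swims(a).
[6] r2 [swims(a), green(x) => locked(a)]. ⇒ new: locked(a).
Closure: {active(x), closed(x), cold(b), flagged(b), green(x), locked(a), mammal(x), metal(x), red(x), signed(a), small(b), swims(a), visible(a)} — 13 facts.

13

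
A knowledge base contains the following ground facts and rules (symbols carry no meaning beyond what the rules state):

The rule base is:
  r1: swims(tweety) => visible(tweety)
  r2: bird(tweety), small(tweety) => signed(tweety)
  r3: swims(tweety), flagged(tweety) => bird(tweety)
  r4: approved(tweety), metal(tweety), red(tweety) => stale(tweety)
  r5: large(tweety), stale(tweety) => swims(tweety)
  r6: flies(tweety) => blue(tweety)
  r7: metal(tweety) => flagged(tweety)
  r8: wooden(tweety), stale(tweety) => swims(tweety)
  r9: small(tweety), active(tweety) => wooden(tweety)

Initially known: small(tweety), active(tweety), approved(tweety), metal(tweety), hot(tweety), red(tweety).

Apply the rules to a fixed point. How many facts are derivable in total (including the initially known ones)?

13

Round 1: r4 [approved(tweety), metal(tweety), red(tweety) => stale(tweety)]; r7 [metal(tweety) => flagged(tweety)]; r9 [small(tweety), active(tweety) => wooden(tweety)]. Adds stale(tweety), flagged(tweety), wooden(tweety).
Round 2: r8 [wooden(tweety), stale(tweety) => swims(tweety)]. Adds swims(tweety).
Round 3: r1 [swims(tweety) => visible(tweety)]; r3 [swims(tweety), flagged(tweety) => bird(tweety)]. Adds visible(tweety), bird(tweety).
Round 4: r2 [bird(tweety), small(tweety) => signed(tweety)]. Adds signed(tweety).
Closure: {active(tweety), approved(tweety), bird(tweety), flagged(tweety), hot(tweety), metal(tweety), red(tweety), signed(tweety), small(tweety), stale(tweety), swims(tweety), visible(tweety), wooden(tweety)} — 13 facts.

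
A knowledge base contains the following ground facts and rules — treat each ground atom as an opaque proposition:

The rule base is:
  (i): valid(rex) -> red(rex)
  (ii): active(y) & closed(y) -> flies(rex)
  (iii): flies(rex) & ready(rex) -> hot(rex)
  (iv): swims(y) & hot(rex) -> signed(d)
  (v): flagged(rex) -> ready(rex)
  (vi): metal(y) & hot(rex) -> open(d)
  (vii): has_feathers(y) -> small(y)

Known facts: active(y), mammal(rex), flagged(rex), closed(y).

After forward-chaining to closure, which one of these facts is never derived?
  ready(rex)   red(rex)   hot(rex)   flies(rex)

Round 1 — (ii), (v), derive flies(rex), ready(rex).
Round 2 — (iii), derive hot(rex).
Derived: hot(rex) (round 2), ready(rex) (round 1), flies(rex) (round 1). red(rex) never appears in any round.

red(rex)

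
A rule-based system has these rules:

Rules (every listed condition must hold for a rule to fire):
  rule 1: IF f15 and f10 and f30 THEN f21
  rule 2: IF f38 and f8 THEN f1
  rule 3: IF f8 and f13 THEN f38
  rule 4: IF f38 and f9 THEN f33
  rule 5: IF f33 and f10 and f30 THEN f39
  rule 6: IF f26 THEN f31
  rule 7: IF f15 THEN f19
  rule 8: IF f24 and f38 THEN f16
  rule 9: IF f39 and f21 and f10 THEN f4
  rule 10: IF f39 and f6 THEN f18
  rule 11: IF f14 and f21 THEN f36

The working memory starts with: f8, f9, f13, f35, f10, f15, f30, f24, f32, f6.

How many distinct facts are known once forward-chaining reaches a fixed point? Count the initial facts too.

Round 1 — rule 1, rule 3, rule 7, derive f21, f38, f19.
Round 2 — rule 2, rule 4, rule 8, derive f1, f33, f16.
Round 3 — rule 5, derive f39.
Round 4 — rule 9, rule 10, derive f4, f18.
Closure: {f1, f10, f13, f15, f16, f18, f19, f21, f24, f30, f32, f33, f35, f38, f39, f4, f6, f8, f9} — 19 facts.

19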